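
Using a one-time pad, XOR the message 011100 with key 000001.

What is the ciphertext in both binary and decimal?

Step 1: Write out the XOR operation bit by bit:
  Message: 011100
  Key:     000001
  XOR:     011101
Step 2: Convert to decimal: 011101 = 29.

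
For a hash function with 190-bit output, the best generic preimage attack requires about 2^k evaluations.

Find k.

Step 1: The hash has a 190-bit output.
Step 2: Preimage resistance means: given a digest h(x), it should be infeasible to find any input that hashes to it.
With a 190-bit output there are 2^190 possible digests, so a generic brute-force preimage search costs about 2^190 evaluations.
Step 3: Security level = 190 bits.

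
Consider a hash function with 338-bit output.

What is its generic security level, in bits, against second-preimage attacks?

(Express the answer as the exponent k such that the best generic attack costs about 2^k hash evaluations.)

Step 1: The hash has a 338-bit output.
Step 2: Second-preimage resistance means: given a specific input x, it should be infeasible to find a different y with h(y) = h(x).
With a 338-bit output, a generic search for a second preimage costs about 2^338 evaluations (each trial matches the fixed target with probability 2^-338).
Step 3: Security level = 338 bits.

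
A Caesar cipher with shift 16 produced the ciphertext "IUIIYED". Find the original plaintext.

Step 1: Reverse the shift by subtracting 16 from each letter position.
  I (position 8) -> position (8-16) mod 26 = 18 -> S
  U (position 20) -> position (20-16) mod 26 = 4 -> E
  I (position 8) -> position (8-16) mod 26 = 18 -> S
  I (position 8) -> position (8-16) mod 26 = 18 -> S
  Y (position 24) -> position (24-16) mod 26 = 8 -> I
  E (position 4) -> position (4-16) mod 26 = 14 -> O
  D (position 3) -> position (3-16) mod 26 = 13 -> N
Decrypted message: SESSION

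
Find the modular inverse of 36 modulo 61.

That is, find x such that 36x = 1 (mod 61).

Step 1: We need x such that 36 * x = 1 (mod 61).
Step 2: Using the extended Euclidean algorithm or trial:
  36 * 39 = 1404 = 23 * 61 + 1.
Step 3: Since 1404 mod 61 = 1, the inverse is x = 39.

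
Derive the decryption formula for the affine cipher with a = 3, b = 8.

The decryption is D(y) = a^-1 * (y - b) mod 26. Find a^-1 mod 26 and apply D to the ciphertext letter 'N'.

Step 1: Find a^-1, the modular inverse of 3 mod 26.
Step 2: We need 3 * a^-1 = 1 (mod 26).
Step 3: 3 * 9 = 27 = 1 * 26 + 1, so a^-1 = 9.
Step 4: D(y) = 9(y - 8) mod 26.
Step 5: Apply to 'N' (y = 13): D(13) = 9 * (13 - 8) mod 26 = 9 * 5 mod 26 = 19 -> 'T'.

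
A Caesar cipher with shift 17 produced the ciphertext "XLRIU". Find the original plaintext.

Step 1: Reverse the shift by subtracting 17 from each letter position.
  X (position 23) -> position (23-17) mod 26 = 6 -> G
  L (position 11) -> position (11-17) mod 26 = 20 -> U
  R (position 17) -> position (17-17) mod 26 = 0 -> A
  I (position 8) -> position (8-17) mod 26 = 17 -> R
  U (position 20) -> position (20-17) mod 26 = 3 -> D
Decrypted message: GUARD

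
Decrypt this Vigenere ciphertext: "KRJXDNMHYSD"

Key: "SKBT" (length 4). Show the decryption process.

Step 1: Key 'SKBT' has length 4. Extended key: SKBTSKBTSKB
Step 2: Decrypt each position:
  K(10) - S(18) = 18 = S
  R(17) - K(10) = 7 = H
  J(9) - B(1) = 8 = I
  X(23) - T(19) = 4 = E
  D(3) - S(18) = 11 = L
  N(13) - K(10) = 3 = D
  M(12) - B(1) = 11 = L
  H(7) - T(19) = 14 = O
  Y(24) - S(18) = 6 = G
  S(18) - K(10) = 8 = I
  D(3) - B(1) = 2 = C
Plaintext: SHIELDLOGIC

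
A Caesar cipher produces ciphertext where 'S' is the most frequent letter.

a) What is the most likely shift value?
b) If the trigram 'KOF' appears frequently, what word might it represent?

Step 1: In English, 'E' is the most frequent letter (12.7%).
Step 2: The most frequent ciphertext letter is 'S' (position 18).
Step 3: Shift = (18 - 4) mod 26 = 14.
Step 4: Decrypt 'KOF' by shifting back 14:
  K -> W
  O -> A
  F -> R
Step 5: 'KOF' decrypts to 'WAR'.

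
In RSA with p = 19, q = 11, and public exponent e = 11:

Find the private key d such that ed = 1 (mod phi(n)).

Step 1: n = 19 * 11 = 209.
Step 2: phi(n) = 18 * 10 = 180.
Step 3: Find d such that 11 * d = 1 (mod 180).
Step 4: d = 11^(-1) mod 180 = 131.
Verification: 11 * 131 = 1441 = 8 * 180 + 1.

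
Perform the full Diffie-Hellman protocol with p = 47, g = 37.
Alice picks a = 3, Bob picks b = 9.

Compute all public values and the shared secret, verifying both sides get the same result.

Step 1: A = g^a mod p = 37^3 mod 47 = 34.
Step 2: B = g^b mod p = 37^9 mod 47 = 12.
Step 3: Alice computes s = B^a mod p = 12^3 mod 47 = 36.
Step 4: Bob computes s = A^b mod p = 34^9 mod 47 = 36.
Both sides agree: shared secret = 36.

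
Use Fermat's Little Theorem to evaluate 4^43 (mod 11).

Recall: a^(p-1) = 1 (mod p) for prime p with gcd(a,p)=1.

Step 1: Since 11 is prime, by Fermat's Little Theorem: 4^10 = 1 (mod 11).
Step 2: Reduce exponent: 43 mod 10 = 3.
Step 3: So 4^43 = 4^3 (mod 11).
Step 4: 4^3 mod 11 = 9.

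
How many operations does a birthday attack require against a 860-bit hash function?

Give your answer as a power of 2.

Step 1: The birthday paradox gives collision probability ~50% after sqrt(2^n) = 2^(n/2) hashes.
Step 2: For 860-bit output: 2^(860/2) = 2^430.
Step 3: Approximately 2^430 hash computations needed.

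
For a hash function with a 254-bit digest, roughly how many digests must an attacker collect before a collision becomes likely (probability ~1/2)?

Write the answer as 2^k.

Step 1: The birthday paradox gives collision probability ~50% after sqrt(2^n) = 2^(n/2) hashes.
Step 2: For 254-bit output: 2^(254/2) = 2^127.
Step 3: Approximately 2^127 hash computations needed.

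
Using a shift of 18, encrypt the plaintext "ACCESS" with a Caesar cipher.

Step 1: For each letter, shift forward by 18 positions (mod 26).
  A (position 0) -> position (0+18) mod 26 = 18 -> S
  C (position 2) -> position (2+18) mod 26 = 20 -> U
  C (position 2) -> position (2+18) mod 26 = 20 -> U
  E (position 4) -> position (4+18) mod 26 = 22 -> W
  S (position 18) -> position (18+18) mod 26 = 10 -> K
  S (position 18) -> position (18+18) mod 26 = 10 -> K
Result: SUUWKK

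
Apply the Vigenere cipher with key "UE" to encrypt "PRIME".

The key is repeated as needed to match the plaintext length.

Step 1: Repeat key to match plaintext length:
  Plaintext: PRIME
  Key:       UEUEU
Step 2: Encrypt each letter:
  P(15) + U(20) = (15+20) mod 26 = 9 = J
  R(17) + E(4) = (17+4) mod 26 = 21 = V
  I(8) + U(20) = (8+20) mod 26 = 2 = C
  M(12) + E(4) = (12+4) mod 26 = 16 = Q
  E(4) + U(20) = (4+20) mod 26 = 24 = Y
Ciphertext: JVCQY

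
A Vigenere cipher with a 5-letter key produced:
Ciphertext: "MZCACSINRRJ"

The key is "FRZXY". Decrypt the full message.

Step 1: Key 'FRZXY' has length 5. Extended key: FRZXYFRZXYF
Step 2: Decrypt each position:
  M(12) - F(5) = 7 = H
  Z(25) - R(17) = 8 = I
  C(2) - Z(25) = 3 = D
  A(0) - X(23) = 3 = D
  C(2) - Y(24) = 4 = E
  S(18) - F(5) = 13 = N
  I(8) - R(17) = 17 = R
  N(13) - Z(25) = 14 = O
  R(17) - X(23) = 20 = U
  R(17) - Y(24) = 19 = T
  J(9) - F(5) = 4 = E
Plaintext: HIDDENROUTE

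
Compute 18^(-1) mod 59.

Step 1: We need x such that 18 * x = 1 (mod 59).
Step 2: Using the extended Euclidean algorithm or trial:
  18 * 23 = 414 = 7 * 59 + 1.
Step 3: Since 414 mod 59 = 1, the inverse is x = 23.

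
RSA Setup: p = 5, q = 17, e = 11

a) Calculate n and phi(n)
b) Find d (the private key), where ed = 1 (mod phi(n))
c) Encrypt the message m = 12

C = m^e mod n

Step 1: n = 5 * 17 = 85.
Step 2: phi(n) = (5-1)(17-1) = 4 * 16 = 64.
Step 3: Find d = 11^(-1) mod 64 = 35.
  Verify: 11 * 35 = 385 = 1 (mod 64).
Step 4: C = 12^11 mod 85 = 23.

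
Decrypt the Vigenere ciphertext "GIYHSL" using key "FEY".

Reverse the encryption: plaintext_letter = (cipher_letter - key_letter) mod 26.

Step 1: Extend key: FEYFEY
Step 2: Decrypt each letter (c - k) mod 26:
  G(6) - F(5) = (6-5) mod 26 = 1 = B
  I(8) - E(4) = (8-4) mod 26 = 4 = E
  Y(24) - Y(24) = (24-24) mod 26 = 0 = A
  H(7) - F(5) = (7-5) mod 26 = 2 = C
  S(18) - E(4) = (18-4) mod 26 = 14 = O
  L(11) - Y(24) = (11-24) mod 26 = 13 = N
Plaintext: BEACON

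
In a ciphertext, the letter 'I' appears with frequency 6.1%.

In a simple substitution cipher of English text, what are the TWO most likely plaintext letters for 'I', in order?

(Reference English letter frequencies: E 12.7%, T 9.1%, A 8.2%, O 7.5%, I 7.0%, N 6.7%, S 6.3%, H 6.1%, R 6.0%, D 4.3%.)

Step 1: Observed frequency of 'I' is 6.1%.
Step 2: Compute distances to each reference frequency and sort:
  H (6.1%): difference = 0.0% <-- BEST
  R (6.0%): difference = 0.1% <-- RUNNER-UP
  S (6.3%): difference = 0.2%
  N (6.7%): difference = 0.6%
  I (7.0%): difference = 0.9%
Step 3: Most likely is 'H' (6.1%, diff 0.0%); second most likely is 'R' (6.0%, diff 0.1%).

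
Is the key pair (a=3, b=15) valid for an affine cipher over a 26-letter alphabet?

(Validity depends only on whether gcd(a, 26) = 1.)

Step 1: Compute gcd(3, 26).
Step 2: gcd(3, 26) = 1.
Since gcd = 1, 3 is coprime with 26, so it is a valid key.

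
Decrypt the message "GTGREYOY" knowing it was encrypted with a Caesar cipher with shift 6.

Step 1: Reverse the shift by subtracting 6 from each letter position.
  G (position 6) -> position (6-6) mod 26 = 0 -> A
  T (position 19) -> position (19-6) mod 26 = 13 -> N
  G (position 6) -> position (6-6) mod 26 = 0 -> A
  R (position 17) -> position (17-6) mod 26 = 11 -> L
  E (position 4) -> position (4-6) mod 26 = 24 -> Y
  Y (position 24) -> position (24-6) mod 26 = 18 -> S
  O (position 14) -> position (14-6) mod 26 = 8 -> I
  Y (position 24) -> position (24-6) mod 26 = 18 -> S
Decrypted message: ANALYSIS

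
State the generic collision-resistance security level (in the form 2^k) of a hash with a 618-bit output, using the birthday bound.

Step 1: The birthday paradox gives collision probability ~50% after sqrt(2^n) = 2^(n/2) hashes.
Step 2: For 618-bit output: 2^(618/2) = 2^309.
Step 3: Approximately 2^309 hash computations needed.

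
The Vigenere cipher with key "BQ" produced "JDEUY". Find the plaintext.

Step 1: Extend key: BQBQB
Step 2: Decrypt each letter (c - k) mod 26:
  J(9) - B(1) = (9-1) mod 26 = 8 = I
  D(3) - Q(16) = (3-16) mod 26 = 13 = N
  E(4) - B(1) = (4-1) mod 26 = 3 = D
  U(20) - Q(16) = (20-16) mod 26 = 4 = E
  Y(24) - B(1) = (24-1) mod 26 = 23 = X
Plaintext: INDEX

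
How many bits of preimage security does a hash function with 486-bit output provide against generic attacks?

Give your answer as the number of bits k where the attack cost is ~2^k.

Step 1: The hash has a 486-bit output.
Step 2: Preimage resistance means: given a digest h(x), it should be infeasible to find any input that hashes to it.
With a 486-bit output there are 2^486 possible digests, so a generic brute-force preimage search costs about 2^486 evaluations.
Step 3: Security level = 486 bits.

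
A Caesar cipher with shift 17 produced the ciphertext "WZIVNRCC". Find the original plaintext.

Step 1: Reverse the shift by subtracting 17 from each letter position.
  W (position 22) -> position (22-17) mod 26 = 5 -> F
  Z (position 25) -> position (25-17) mod 26 = 8 -> I
  I (position 8) -> position (8-17) mod 26 = 17 -> R
  V (position 21) -> position (21-17) mod 26 = 4 -> E
  N (position 13) -> position (13-17) mod 26 = 22 -> W
  R (position 17) -> position (17-17) mod 26 = 0 -> A
  C (position 2) -> position (2-17) mod 26 = 11 -> L
  C (position 2) -> position (2-17) mod 26 = 11 -> L
Decrypted message: FIREWALL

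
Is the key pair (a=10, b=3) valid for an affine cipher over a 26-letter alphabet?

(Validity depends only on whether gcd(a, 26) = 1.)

Step 1: Compute gcd(10, 26).
Step 2: gcd(10, 26) = 2.
Since gcd = 2 != 1, 10 shares a common factor with 26, so it cannot be used.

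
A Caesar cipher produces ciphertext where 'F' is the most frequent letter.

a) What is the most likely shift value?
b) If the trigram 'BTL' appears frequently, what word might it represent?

Step 1: In English, 'E' is the most frequent letter (12.7%).
Step 2: The most frequent ciphertext letter is 'F' (position 5).
Step 3: Shift = (5 - 4) mod 26 = 1.
Step 4: Decrypt 'BTL' by shifting back 1:
  B -> A
  T -> S
  L -> K
Step 5: 'BTL' decrypts to 'ASK'.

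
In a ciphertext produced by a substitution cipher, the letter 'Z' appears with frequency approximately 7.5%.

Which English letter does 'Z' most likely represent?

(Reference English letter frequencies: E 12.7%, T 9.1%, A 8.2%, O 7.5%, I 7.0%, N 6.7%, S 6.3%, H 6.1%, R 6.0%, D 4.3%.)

Step 1: The observed frequency is 7.5%.
Step 2: Compare with English frequencies:
  E: 12.7% (difference: 5.2%)
  T: 9.1% (difference: 1.6%)
  A: 8.2% (difference: 0.7%)
  O: 7.5% (difference: 0.0%) <-- closest
  I: 7.0% (difference: 0.5%)
  N: 6.7% (difference: 0.8%)
  S: 6.3% (difference: 1.2%)
  H: 6.1% (difference: 1.4%)
  R: 6.0% (difference: 1.5%)
  D: 4.3% (difference: 3.2%)
Step 3: 'Z' most likely represents 'O' (frequency 7.5%).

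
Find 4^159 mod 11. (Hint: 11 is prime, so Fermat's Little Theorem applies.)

Step 1: Since 11 is prime, by Fermat's Little Theorem: 4^10 = 1 (mod 11).
Step 2: Reduce exponent: 159 mod 10 = 9.
Step 3: So 4^159 = 4^9 (mod 11).
Step 4: 4^9 mod 11 = 3.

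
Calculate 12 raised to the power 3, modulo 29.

Step 1: Compute 12^3 mod 29 step by step, reducing modulo 29 at each step.
  12^1 mod 29 = 12
  12^2 mod 29 = (12 * 12) mod 29 = 28
  12^3 mod 29 = (28 * 12) mod 29 = 17
Step 2: Result = 17.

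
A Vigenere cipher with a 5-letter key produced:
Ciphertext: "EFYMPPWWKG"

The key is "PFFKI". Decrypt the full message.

Step 1: Key 'PFFKI' has length 5. Extended key: PFFKIPFFKI
Step 2: Decrypt each position:
  E(4) - P(15) = 15 = P
  F(5) - F(5) = 0 = A
  Y(24) - F(5) = 19 = T
  M(12) - K(10) = 2 = C
  P(15) - I(8) = 7 = H
  P(15) - P(15) = 0 = A
  W(22) - F(5) = 17 = R
  W(22) - F(5) = 17 = R
  K(10) - K(10) = 0 = A
  G(6) - I(8) = 24 = Y
Plaintext: PATCHARRAY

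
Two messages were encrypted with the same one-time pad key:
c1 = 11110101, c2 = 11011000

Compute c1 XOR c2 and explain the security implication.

Step 1: c1 XOR c2 = (m1 XOR k) XOR (m2 XOR k).
Step 2: By XOR associativity/commutativity: = m1 XOR m2 XOR k XOR k = m1 XOR m2.
Step 3: 11110101 XOR 11011000 = 00101101 = 45.
Step 4: The key cancels out! An attacker learns m1 XOR m2 = 45, revealing the relationship between plaintexts.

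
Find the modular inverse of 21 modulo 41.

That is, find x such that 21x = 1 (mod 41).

Step 1: We need x such that 21 * x = 1 (mod 41).
Step 2: Using the extended Euclidean algorithm or trial:
  21 * 2 = 42 = 1 * 41 + 1.
Step 3: Since 42 mod 41 = 1, the inverse is x = 2.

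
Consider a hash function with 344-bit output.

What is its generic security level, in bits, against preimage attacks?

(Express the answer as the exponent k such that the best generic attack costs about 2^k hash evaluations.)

Step 1: The hash has a 344-bit output.
Step 2: Preimage resistance means: given a digest h(x), it should be infeasible to find any input that hashes to it.
With a 344-bit output there are 2^344 possible digests, so a generic brute-force preimage search costs about 2^344 evaluations.
Step 3: Security level = 344 bits.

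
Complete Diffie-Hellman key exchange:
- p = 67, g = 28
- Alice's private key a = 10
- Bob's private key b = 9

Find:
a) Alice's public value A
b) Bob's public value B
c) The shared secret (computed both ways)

Step 1: A = g^a mod p = 28^10 mod 67 = 54.
Step 2: B = g^b mod p = 28^9 mod 67 = 45.
Step 3: Alice computes s = B^a mod p = 45^10 mod 67 = 64.
Step 4: Bob computes s = A^b mod p = 54^9 mod 67 = 64.
Both sides agree: shared secret = 64.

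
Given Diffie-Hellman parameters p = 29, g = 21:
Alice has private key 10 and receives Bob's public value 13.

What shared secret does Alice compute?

Step 1: s = B^a mod p = 13^10 mod 29.
  13^1 mod 29 = 13
  13^2 mod 29 = (13 * 13) mod 29 = 24
  13^3 mod 29 = (24 * 13) mod 29 = 22
  13^4 mod 29 = (22 * 13) mod 29 = 25
  13^5 mod 29 = (25 * 13) mod 29 = 6
  13^6 mod 29 = (6 * 13) mod 29 = 20
  13^7 mod 29 = (20 * 13) mod 29 = 28
  13^8 mod 29 = (28 * 13) mod 29 = 16
  13^9 mod 29 = (16 * 13) mod 29 = 5
  13^10 mod 29 = (5 * 13) mod 29 = 7
Result: shared secret = 7.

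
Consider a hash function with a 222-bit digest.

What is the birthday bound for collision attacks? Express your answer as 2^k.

Step 1: The birthday paradox gives collision probability ~50% after sqrt(2^n) = 2^(n/2) hashes.
Step 2: For 222-bit output: 2^(222/2) = 2^111.
Step 3: Approximately 2^111 hash computations needed.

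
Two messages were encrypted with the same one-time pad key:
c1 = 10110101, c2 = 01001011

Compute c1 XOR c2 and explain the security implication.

Step 1: c1 XOR c2 = (m1 XOR k) XOR (m2 XOR k).
Step 2: By XOR associativity/commutativity: = m1 XOR m2 XOR k XOR k = m1 XOR m2.
Step 3: 10110101 XOR 01001011 = 11111110 = 254.
Step 4: The key cancels out! An attacker learns m1 XOR m2 = 254, revealing the relationship between plaintexts.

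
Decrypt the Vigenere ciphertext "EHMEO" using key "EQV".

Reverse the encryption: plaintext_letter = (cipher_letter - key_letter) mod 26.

Step 1: Extend key: EQVEQ
Step 2: Decrypt each letter (c - k) mod 26:
  E(4) - E(4) = (4-4) mod 26 = 0 = A
  H(7) - Q(16) = (7-16) mod 26 = 17 = R
  M(12) - V(21) = (12-21) mod 26 = 17 = R
  E(4) - E(4) = (4-4) mod 26 = 0 = A
  O(14) - Q(16) = (14-16) mod 26 = 24 = Y
Plaintext: ARRAY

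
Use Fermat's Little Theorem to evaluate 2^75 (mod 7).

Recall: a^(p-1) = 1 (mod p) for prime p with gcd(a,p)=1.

Step 1: Since 7 is prime, by Fermat's Little Theorem: 2^6 = 1 (mod 7).
Step 2: Reduce exponent: 75 mod 6 = 3.
Step 3: So 2^75 = 2^3 (mod 7).
Step 4: 2^3 mod 7 = 1.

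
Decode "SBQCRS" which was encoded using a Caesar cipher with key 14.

Step 1: Reverse the shift by subtracting 14 from each letter position.
  S (position 18) -> position (18-14) mod 26 = 4 -> E
  B (position 1) -> position (1-14) mod 26 = 13 -> N
  Q (position 16) -> position (16-14) mod 26 = 2 -> C
  C (position 2) -> position (2-14) mod 26 = 14 -> O
  R (position 17) -> position (17-14) mod 26 = 3 -> D
  S (position 18) -> position (18-14) mod 26 = 4 -> E
Decrypted message: ENCODE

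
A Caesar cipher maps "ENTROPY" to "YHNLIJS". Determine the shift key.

Step 1: Compare first letters: E (position 4) -> Y (position 24).
Step 2: Shift = (24 - 4) mod 26 = 20.
The shift value is 20.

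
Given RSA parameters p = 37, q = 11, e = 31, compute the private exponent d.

Step 1: n = 37 * 11 = 407.
Step 2: phi(n) = 36 * 10 = 360.
Step 3: Find d such that 31 * d = 1 (mod 360).
Step 4: d = 31^(-1) mod 360 = 151.
Verification: 31 * 151 = 4681 = 13 * 360 + 1.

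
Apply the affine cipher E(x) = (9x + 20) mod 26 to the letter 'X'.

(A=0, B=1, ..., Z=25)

Step 1: Convert 'X' to number: x = 23.
Step 2: E(23) = (9 * 23 + 20) mod 26 = 227 mod 26 = 19.
Step 3: Convert 19 back to letter: T.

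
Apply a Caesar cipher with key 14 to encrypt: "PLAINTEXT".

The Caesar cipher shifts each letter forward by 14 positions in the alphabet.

Step 1: For each letter, shift forward by 14 positions (mod 26).
  P (position 15) -> position (15+14) mod 26 = 3 -> D
  L (position 11) -> position (11+14) mod 26 = 25 -> Z
  A (position 0) -> position (0+14) mod 26 = 14 -> O
  I (position 8) -> position (8+14) mod 26 = 22 -> W
  N (position 13) -> position (13+14) mod 26 = 1 -> B
  T (position 19) -> position (19+14) mod 26 = 7 -> H
  E (position 4) -> position (4+14) mod 26 = 18 -> S
  X (position 23) -> position (23+14) mod 26 = 11 -> L
  T (position 19) -> position (19+14) mod 26 = 7 -> H
Result: DZOWBHSLH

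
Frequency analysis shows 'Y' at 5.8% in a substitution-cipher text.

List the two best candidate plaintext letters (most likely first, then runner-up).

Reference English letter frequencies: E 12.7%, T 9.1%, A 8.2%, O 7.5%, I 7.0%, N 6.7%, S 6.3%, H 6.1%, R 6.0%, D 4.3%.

Step 1: Observed frequency of 'Y' is 5.8%.
Step 2: Compute distances to each reference frequency and sort:
  R (6.0%): difference = 0.2% <-- BEST
  H (6.1%): difference = 0.3% <-- RUNNER-UP
  S (6.3%): difference = 0.5%
  N (6.7%): difference = 0.9%
  I (7.0%): difference = 1.2%
Step 3: Most likely is 'R' (6.0%, diff 0.2%); second most likely is 'H' (6.1%, diff 0.3%).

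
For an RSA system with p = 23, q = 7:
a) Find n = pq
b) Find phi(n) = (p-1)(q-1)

Step 1: n = p * q = 23 * 7 = 161.
Step 2: phi(n) = (p-1)(q-1) = 22 * 6 = 132.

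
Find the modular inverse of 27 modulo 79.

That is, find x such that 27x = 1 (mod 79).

Step 1: We need x such that 27 * x = 1 (mod 79).
Step 2: Using the extended Euclidean algorithm or trial:
  27 * 41 = 1107 = 14 * 79 + 1.
Step 3: Since 1107 mod 79 = 1, the inverse is x = 41.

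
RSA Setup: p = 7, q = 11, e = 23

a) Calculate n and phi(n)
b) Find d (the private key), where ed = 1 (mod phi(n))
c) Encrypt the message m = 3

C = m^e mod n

Step 1: n = 7 * 11 = 77.
Step 2: phi(n) = (7-1)(11-1) = 6 * 10 = 60.
Step 3: Find d = 23^(-1) mod 60 = 47.
  Verify: 23 * 47 = 1081 = 1 (mod 60).
Step 4: C = 3^23 mod 77 = 5.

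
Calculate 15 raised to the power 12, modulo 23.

Step 1: Compute 15^12 mod 23 step by step, reducing modulo 23 at each step.
  15^1 mod 23 = 15
  15^2 mod 23 = (15 * 15) mod 23 = 18
  15^3 mod 23 = (18 * 15) mod 23 = 17
  15^4 mod 23 = (17 * 15) mod 23 = 2
  15^5 mod 23 = (2 * 15) mod 23 = 7
  15^6 mod 23 = (7 * 15) mod 23 = 13
  15^7 mod 23 = (13 * 15) mod 23 = 11
  15^8 mod 23 = (11 * 15) mod 23 = 4
  15^9 mod 23 = (4 * 15) mod 23 = 14
  15^10 mod 23 = (14 * 15) mod 23 = 3
  15^11 mod 23 = (3 * 15) mod 23 = 22
  15^12 mod 23 = (22 * 15) mod 23 = 8
Step 2: Result = 8.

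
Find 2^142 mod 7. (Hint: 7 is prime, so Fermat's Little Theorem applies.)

Step 1: Since 7 is prime, by Fermat's Little Theorem: 2^6 = 1 (mod 7).
Step 2: Reduce exponent: 142 mod 6 = 4.
Step 3: So 2^142 = 2^4 (mod 7).
Step 4: 2^4 mod 7 = 2.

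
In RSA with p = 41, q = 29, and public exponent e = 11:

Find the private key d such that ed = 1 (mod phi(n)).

Step 1: n = 41 * 29 = 1189.
Step 2: phi(n) = 40 * 28 = 1120.
Step 3: Find d such that 11 * d = 1 (mod 1120).
Step 4: d = 11^(-1) mod 1120 = 611.
Verification: 11 * 611 = 6721 = 6 * 1120 + 1.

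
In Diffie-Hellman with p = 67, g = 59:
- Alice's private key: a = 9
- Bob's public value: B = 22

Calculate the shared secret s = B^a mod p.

Step 1: s = B^a mod p = 22^9 mod 67.
  22^1 mod 67 = 22
  22^2 mod 67 = (22 * 22) mod 67 = 15
  22^3 mod 67 = (15 * 22) mod 67 = 62
  22^4 mod 67 = (62 * 22) mod 67 = 24
  22^5 mod 67 = (24 * 22) mod 67 = 59
  22^6 mod 67 = (59 * 22) mod 67 = 25
  22^7 mod 67 = (25 * 22) mod 67 = 14
  22^8 mod 67 = (14 * 22) mod 67 = 40
  22^9 mod 67 = (40 * 22) mod 67 = 9
Result: shared secret = 9.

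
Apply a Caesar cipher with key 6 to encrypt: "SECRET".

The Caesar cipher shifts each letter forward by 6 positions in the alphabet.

Step 1: For each letter, shift forward by 6 positions (mod 26).
  S (position 18) -> position (18+6) mod 26 = 24 -> Y
  E (position 4) -> position (4+6) mod 26 = 10 -> K
  C (position 2) -> position (2+6) mod 26 = 8 -> I
  R (position 17) -> position (17+6) mod 26 = 23 -> X
  E (position 4) -> position (4+6) mod 26 = 10 -> K
  T (position 19) -> position (19+6) mod 26 = 25 -> Z
Result: YKIXKZ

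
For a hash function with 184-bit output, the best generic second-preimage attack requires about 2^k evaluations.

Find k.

Step 1: The hash has a 184-bit output.
Step 2: Second-preimage resistance means: given a specific input x, it should be infeasible to find a different y with h(y) = h(x).
With a 184-bit output, a generic search for a second preimage costs about 2^184 evaluations (each trial matches the fixed target with probability 2^-184).
Step 3: Security level = 184 bits.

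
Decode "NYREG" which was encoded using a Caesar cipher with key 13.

Step 1: Reverse the shift by subtracting 13 from each letter position.
  N (position 13) -> position (13-13) mod 26 = 0 -> A
  Y (position 24) -> position (24-13) mod 26 = 11 -> L
  R (position 17) -> position (17-13) mod 26 = 4 -> E
  E (position 4) -> position (4-13) mod 26 = 17 -> R
  G (position 6) -> position (6-13) mod 26 = 19 -> T
Decrypted message: ALERT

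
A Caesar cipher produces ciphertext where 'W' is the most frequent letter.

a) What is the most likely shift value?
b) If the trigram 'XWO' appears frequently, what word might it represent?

Step 1: In English, 'E' is the most frequent letter (12.7%).
Step 2: The most frequent ciphertext letter is 'W' (position 22).
Step 3: Shift = (22 - 4) mod 26 = 18.
Step 4: Decrypt 'XWO' by shifting back 18:
  X -> F
  W -> E
  O -> W
Step 5: 'XWO' decrypts to 'FEW'.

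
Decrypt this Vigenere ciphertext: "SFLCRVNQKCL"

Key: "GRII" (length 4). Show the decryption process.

Step 1: Key 'GRII' has length 4. Extended key: GRIIGRIIGRI
Step 2: Decrypt each position:
  S(18) - G(6) = 12 = M
  F(5) - R(17) = 14 = O
  L(11) - I(8) = 3 = D
  C(2) - I(8) = 20 = U
  R(17) - G(6) = 11 = L
  V(21) - R(17) = 4 = E
  N(13) - I(8) = 5 = F
  Q(16) - I(8) = 8 = I
  K(10) - G(6) = 4 = E
  C(2) - R(17) = 11 = L
  L(11) - I(8) = 3 = D
Plaintext: MODULEFIELD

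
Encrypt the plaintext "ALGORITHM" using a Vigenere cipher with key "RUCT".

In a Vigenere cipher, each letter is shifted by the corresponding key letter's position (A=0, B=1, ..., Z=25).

Step 1: Repeat key to match plaintext length:
  Plaintext: ALGORITHM
  Key:       RUCTRUCTR
Step 2: Encrypt each letter:
  A(0) + R(17) = (0+17) mod 26 = 17 = R
  L(11) + U(20) = (11+20) mod 26 = 5 = F
  G(6) + C(2) = (6+2) mod 26 = 8 = I
  O(14) + T(19) = (14+19) mod 26 = 7 = H
  R(17) + R(17) = (17+17) mod 26 = 8 = I
  I(8) + U(20) = (8+20) mod 26 = 2 = C
  T(19) + C(2) = (19+2) mod 26 = 21 = V
  H(7) + T(19) = (7+19) mod 26 = 0 = A
  M(12) + R(17) = (12+17) mod 26 = 3 = D
Ciphertext: RFIHICVAD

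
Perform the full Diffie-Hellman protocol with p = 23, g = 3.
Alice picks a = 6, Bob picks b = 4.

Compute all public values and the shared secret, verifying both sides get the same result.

Step 1: A = g^a mod p = 3^6 mod 23 = 16.
Step 2: B = g^b mod p = 3^4 mod 23 = 12.
Step 3: Alice computes s = B^a mod p = 12^6 mod 23 = 9.
Step 4: Bob computes s = A^b mod p = 16^4 mod 23 = 9.
Both sides agree: shared secret = 9.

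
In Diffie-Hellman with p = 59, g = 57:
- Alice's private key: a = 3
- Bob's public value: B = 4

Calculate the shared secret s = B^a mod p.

Step 1: s = B^a mod p = 4^3 mod 59.
  4^1 mod 59 = 4
  4^2 mod 59 = (4 * 4) mod 59 = 16
  4^3 mod 59 = (16 * 4) mod 59 = 5
Result: shared secret = 5.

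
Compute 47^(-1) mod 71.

Step 1: We need x such that 47 * x = 1 (mod 71).
Step 2: Using the extended Euclidean algorithm or trial:
  47 * 68 = 3196 = 45 * 71 + 1.
Step 3: Since 3196 mod 71 = 1, the inverse is x = 68.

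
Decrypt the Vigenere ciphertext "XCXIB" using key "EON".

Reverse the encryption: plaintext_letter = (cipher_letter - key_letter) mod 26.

Step 1: Extend key: EONEO
Step 2: Decrypt each letter (c - k) mod 26:
  X(23) - E(4) = (23-4) mod 26 = 19 = T
  C(2) - O(14) = (2-14) mod 26 = 14 = O
  X(23) - N(13) = (23-13) mod 26 = 10 = K
  I(8) - E(4) = (8-4) mod 26 = 4 = E
  B(1) - O(14) = (1-14) mod 26 = 13 = N
Plaintext: TOKEN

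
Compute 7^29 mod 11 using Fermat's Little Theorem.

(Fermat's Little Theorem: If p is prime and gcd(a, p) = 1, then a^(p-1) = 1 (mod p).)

Step 1: Since 11 is prime, by Fermat's Little Theorem: 7^10 = 1 (mod 11).
Step 2: Reduce exponent: 29 mod 10 = 9.
Step 3: So 7^29 = 7^9 (mod 11).
Step 4: 7^9 mod 11 = 8.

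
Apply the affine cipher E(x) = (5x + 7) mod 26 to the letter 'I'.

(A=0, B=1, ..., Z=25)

Step 1: Convert 'I' to number: x = 8.
Step 2: E(8) = (5 * 8 + 7) mod 26 = 47 mod 26 = 21.
Step 3: Convert 21 back to letter: V.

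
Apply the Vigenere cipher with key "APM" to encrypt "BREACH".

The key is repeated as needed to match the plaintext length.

Step 1: Repeat key to match plaintext length:
  Plaintext: BREACH
  Key:       APMAPM
Step 2: Encrypt each letter:
  B(1) + A(0) = (1+0) mod 26 = 1 = B
  R(17) + P(15) = (17+15) mod 26 = 6 = G
  E(4) + M(12) = (4+12) mod 26 = 16 = Q
  A(0) + A(0) = (0+0) mod 26 = 0 = A
  C(2) + P(15) = (2+15) mod 26 = 17 = R
  H(7) + M(12) = (7+12) mod 26 = 19 = T
Ciphertext: BGQART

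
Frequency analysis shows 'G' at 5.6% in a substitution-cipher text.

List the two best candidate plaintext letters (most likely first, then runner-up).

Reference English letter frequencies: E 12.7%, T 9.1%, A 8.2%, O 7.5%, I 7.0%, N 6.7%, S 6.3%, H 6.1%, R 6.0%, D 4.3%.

Step 1: Observed frequency of 'G' is 5.6%.
Step 2: Compute distances to each reference frequency and sort:
  R (6.0%): difference = 0.4% <-- BEST
  H (6.1%): difference = 0.5% <-- RUNNER-UP
  S (6.3%): difference = 0.7%
  N (6.7%): difference = 1.1%
  D (4.3%): difference = 1.3%
Step 3: Most likely is 'R' (6.0%, diff 0.4%); second most likely is 'H' (6.1%, diff 0.5%).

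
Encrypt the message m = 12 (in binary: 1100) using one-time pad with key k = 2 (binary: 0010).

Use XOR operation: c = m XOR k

Step 1: Write out the XOR operation bit by bit:
  Message: 1100
  Key:     0010
  XOR:     1110
Step 2: Convert to decimal: 1110 = 14.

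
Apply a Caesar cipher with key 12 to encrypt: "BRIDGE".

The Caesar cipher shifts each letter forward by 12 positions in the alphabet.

Step 1: For each letter, shift forward by 12 positions (mod 26).
  B (position 1) -> position (1+12) mod 26 = 13 -> N
  R (position 17) -> position (17+12) mod 26 = 3 -> D
  I (position 8) -> position (8+12) mod 26 = 20 -> U
  D (position 3) -> position (3+12) mod 26 = 15 -> P
  G (position 6) -> position (6+12) mod 26 = 18 -> S
  E (position 4) -> position (4+12) mod 26 = 16 -> Q
Result: NDUPSQ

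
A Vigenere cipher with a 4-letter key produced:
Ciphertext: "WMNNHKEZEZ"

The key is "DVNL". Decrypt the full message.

Step 1: Key 'DVNL' has length 4. Extended key: DVNLDVNLDV
Step 2: Decrypt each position:
  W(22) - D(3) = 19 = T
  M(12) - V(21) = 17 = R
  N(13) - N(13) = 0 = A
  N(13) - L(11) = 2 = C
  H(7) - D(3) = 4 = E
  K(10) - V(21) = 15 = P
  E(4) - N(13) = 17 = R
  Z(25) - L(11) = 14 = O
  E(4) - D(3) = 1 = B
  Z(25) - V(21) = 4 = E
Plaintext: TRACEPROBE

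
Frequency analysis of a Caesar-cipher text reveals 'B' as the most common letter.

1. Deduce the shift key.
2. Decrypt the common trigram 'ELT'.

Step 1: In English, 'E' is the most frequent letter (12.7%).
Step 2: The most frequent ciphertext letter is 'B' (position 1).
Step 3: Shift = (1 - 4) mod 26 = 23.
Step 4: Decrypt 'ELT' by shifting back 23:
  E -> H
  L -> O
  T -> W
Step 5: 'ELT' decrypts to 'HOW'.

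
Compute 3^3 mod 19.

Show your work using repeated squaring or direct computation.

Step 1: Compute 3^3 mod 19 step by step, reducing modulo 19 at each step.
  3^1 mod 19 = 3
  3^2 mod 19 = (3 * 3) mod 19 = 9
  3^3 mod 19 = (9 * 3) mod 19 = 8
Step 2: Result = 8.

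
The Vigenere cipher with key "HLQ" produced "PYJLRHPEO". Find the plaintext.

Step 1: Extend key: HLQHLQHLQ
Step 2: Decrypt each letter (c - k) mod 26:
  P(15) - H(7) = (15-7) mod 26 = 8 = I
  Y(24) - L(11) = (24-11) mod 26 = 13 = N
  J(9) - Q(16) = (9-16) mod 26 = 19 = T
  L(11) - H(7) = (11-7) mod 26 = 4 = E
  R(17) - L(11) = (17-11) mod 26 = 6 = G
  H(7) - Q(16) = (7-16) mod 26 = 17 = R
  P(15) - H(7) = (15-7) mod 26 = 8 = I
  E(4) - L(11) = (4-11) mod 26 = 19 = T
  O(14) - Q(16) = (14-16) mod 26 = 24 = Y
Plaintext: INTEGRITY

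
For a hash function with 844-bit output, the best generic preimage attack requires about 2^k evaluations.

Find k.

Step 1: The hash has a 844-bit output.
Step 2: Preimage resistance means: given a digest h(x), it should be infeasible to find any input that hashes to it.
With a 844-bit output there are 2^844 possible digests, so a generic brute-force preimage search costs about 2^844 evaluations.
Step 3: Security level = 844 bits.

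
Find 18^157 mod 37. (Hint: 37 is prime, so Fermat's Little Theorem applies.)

Step 1: Since 37 is prime, by Fermat's Little Theorem: 18^36 = 1 (mod 37).
Step 2: Reduce exponent: 157 mod 36 = 13.
Step 3: So 18^157 = 18^13 (mod 37).
Step 4: 18^13 mod 37 = 32.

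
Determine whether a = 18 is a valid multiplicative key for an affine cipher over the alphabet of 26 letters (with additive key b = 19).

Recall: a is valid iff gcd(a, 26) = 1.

Step 1: Compute gcd(18, 26).
Step 2: gcd(18, 26) = 2.
Since gcd = 2 != 1, 18 shares a common factor with 26, so it cannot be used.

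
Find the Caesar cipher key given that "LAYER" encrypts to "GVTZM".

Step 1: Compare first letters: L (position 11) -> G (position 6).
Step 2: Shift = (6 - 11) mod 26 = 21.
The shift value is 21.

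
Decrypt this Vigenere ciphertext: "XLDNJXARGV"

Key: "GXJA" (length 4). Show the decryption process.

Step 1: Key 'GXJA' has length 4. Extended key: GXJAGXJAGX
Step 2: Decrypt each position:
  X(23) - G(6) = 17 = R
  L(11) - X(23) = 14 = O
  D(3) - J(9) = 20 = U
  N(13) - A(0) = 13 = N
  J(9) - G(6) = 3 = D
  X(23) - X(23) = 0 = A
  A(0) - J(9) = 17 = R
  R(17) - A(0) = 17 = R
  G(6) - G(6) = 0 = A
  V(21) - X(23) = 24 = Y
Plaintext: ROUNDARRAY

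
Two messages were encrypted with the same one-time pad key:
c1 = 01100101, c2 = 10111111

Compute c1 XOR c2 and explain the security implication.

Step 1: c1 XOR c2 = (m1 XOR k) XOR (m2 XOR k).
Step 2: By XOR associativity/commutativity: = m1 XOR m2 XOR k XOR k = m1 XOR m2.
Step 3: 01100101 XOR 10111111 = 11011010 = 218.
Step 4: The key cancels out! An attacker learns m1 XOR m2 = 218, revealing the relationship between plaintexts.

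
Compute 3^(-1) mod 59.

Step 1: We need x such that 3 * x = 1 (mod 59).
Step 2: Using the extended Euclidean algorithm or trial:
  3 * 20 = 60 = 1 * 59 + 1.
Step 3: Since 60 mod 59 = 1, the inverse is x = 20.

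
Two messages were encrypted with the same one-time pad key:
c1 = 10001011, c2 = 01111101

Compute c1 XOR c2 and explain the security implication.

Step 1: c1 XOR c2 = (m1 XOR k) XOR (m2 XOR k).
Step 2: By XOR associativity/commutativity: = m1 XOR m2 XOR k XOR k = m1 XOR m2.
Step 3: 10001011 XOR 01111101 = 11110110 = 246.
Step 4: The key cancels out! An attacker learns m1 XOR m2 = 246, revealing the relationship between plaintexts.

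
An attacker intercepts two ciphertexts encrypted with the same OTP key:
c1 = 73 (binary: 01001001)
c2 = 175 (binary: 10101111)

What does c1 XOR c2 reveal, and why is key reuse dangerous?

Step 1: c1 XOR c2 = (m1 XOR k) XOR (m2 XOR k).
Step 2: By XOR associativity/commutativity: = m1 XOR m2 XOR k XOR k = m1 XOR m2.
Step 3: 01001001 XOR 10101111 = 11100110 = 230.
Step 4: The key cancels out! An attacker learns m1 XOR m2 = 230, revealing the relationship between plaintexts.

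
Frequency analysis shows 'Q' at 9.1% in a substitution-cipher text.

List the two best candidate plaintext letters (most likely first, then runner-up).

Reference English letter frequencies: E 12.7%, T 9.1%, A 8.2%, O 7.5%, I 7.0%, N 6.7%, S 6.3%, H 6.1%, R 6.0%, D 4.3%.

Step 1: Observed frequency of 'Q' is 9.1%.
Step 2: Compute distances to each reference frequency and sort:
  T (9.1%): difference = 0.0% <-- BEST
  A (8.2%): difference = 0.9% <-- RUNNER-UP
  O (7.5%): difference = 1.6%
  I (7.0%): difference = 2.1%
  N (6.7%): difference = 2.4%
Step 3: Most likely is 'T' (9.1%, diff 0.0%); second most likely is 'A' (8.2%, diff 0.9%).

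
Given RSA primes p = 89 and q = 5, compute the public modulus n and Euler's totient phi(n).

Step 1: n = p * q = 89 * 5 = 445.
Step 2: phi(n) = (p-1)(q-1) = 88 * 4 = 352.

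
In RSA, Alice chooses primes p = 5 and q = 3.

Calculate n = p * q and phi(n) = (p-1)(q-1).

Step 1: n = p * q = 5 * 3 = 15.
Step 2: phi(n) = (p-1)(q-1) = 4 * 2 = 8.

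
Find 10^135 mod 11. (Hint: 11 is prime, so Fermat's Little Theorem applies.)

Step 1: Since 11 is prime, by Fermat's Little Theorem: 10^10 = 1 (mod 11).
Step 2: Reduce exponent: 135 mod 10 = 5.
Step 3: So 10^135 = 10^5 (mod 11).
Step 4: 10^5 mod 11 = 10.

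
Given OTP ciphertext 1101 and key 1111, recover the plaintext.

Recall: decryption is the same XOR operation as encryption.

Step 1: XOR ciphertext with key:
  Ciphertext: 1101
  Key:        1111
  XOR:        0010
Step 2: Plaintext = 0010 = 2 in decimal.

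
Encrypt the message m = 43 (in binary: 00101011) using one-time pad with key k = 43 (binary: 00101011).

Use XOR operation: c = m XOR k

Step 1: Write out the XOR operation bit by bit:
  Message: 00101011
  Key:     00101011
  XOR:     00000000
Step 2: Convert to decimal: 00000000 = 0.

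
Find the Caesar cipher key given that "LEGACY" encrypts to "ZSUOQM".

Step 1: Compare first letters: L (position 11) -> Z (position 25).
Step 2: Shift = (25 - 11) mod 26 = 14.
The shift value is 14.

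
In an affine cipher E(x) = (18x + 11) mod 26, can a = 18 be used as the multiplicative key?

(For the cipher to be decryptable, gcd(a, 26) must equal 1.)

Step 1: Compute gcd(18, 26).
Step 2: gcd(18, 26) = 2.
Since gcd = 2 != 1, 18 shares a common factor with 26, so it cannot be used.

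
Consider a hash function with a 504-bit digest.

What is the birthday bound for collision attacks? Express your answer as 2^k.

Step 1: The birthday paradox gives collision probability ~50% after sqrt(2^n) = 2^(n/2) hashes.
Step 2: For 504-bit output: 2^(504/2) = 2^252.
Step 3: Approximately 2^252 hash computations needed.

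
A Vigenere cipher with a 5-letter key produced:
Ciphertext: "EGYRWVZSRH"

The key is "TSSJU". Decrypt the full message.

Step 1: Key 'TSSJU' has length 5. Extended key: TSSJUTSSJU
Step 2: Decrypt each position:
  E(4) - T(19) = 11 = L
  G(6) - S(18) = 14 = O
  Y(24) - S(18) = 6 = G
  R(17) - J(9) = 8 = I
  W(22) - U(20) = 2 = C
  V(21) - T(19) = 2 = C
  Z(25) - S(18) = 7 = H
  S(18) - S(18) = 0 = A
  R(17) - J(9) = 8 = I
  H(7) - U(20) = 13 = N
Plaintext: LOGICCHAIN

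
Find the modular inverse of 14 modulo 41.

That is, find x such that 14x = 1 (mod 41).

Step 1: We need x such that 14 * x = 1 (mod 41).
Step 2: Using the extended Euclidean algorithm or trial:
  14 * 3 = 42 = 1 * 41 + 1.
Step 3: Since 42 mod 41 = 1, the inverse is x = 3.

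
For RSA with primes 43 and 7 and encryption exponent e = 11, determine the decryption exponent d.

Step 1: n = 43 * 7 = 301.
Step 2: phi(n) = 42 * 6 = 252.
Step 3: Find d such that 11 * d = 1 (mod 252).
Step 4: d = 11^(-1) mod 252 = 23.
Verification: 11 * 23 = 253 = 1 * 252 + 1.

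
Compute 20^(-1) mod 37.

Step 1: We need x such that 20 * x = 1 (mod 37).
Step 2: Using the extended Euclidean algorithm or trial:
  20 * 13 = 260 = 7 * 37 + 1.
Step 3: Since 260 mod 37 = 1, the inverse is x = 13.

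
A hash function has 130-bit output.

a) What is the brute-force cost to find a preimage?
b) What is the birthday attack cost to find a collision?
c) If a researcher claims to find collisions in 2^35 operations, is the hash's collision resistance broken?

Step 1: Preimage resistance requires brute-force of 2^130 operations.
Step 2: Collision resistance (birthday bound) = 2^(130/2) = 2^65.
Step 3: The claimed attack costs 2^35 operations.
Step 4: Since 2^35 < 2^65, the claimed attack beats the generic birthday bound, so collision resistance is broken.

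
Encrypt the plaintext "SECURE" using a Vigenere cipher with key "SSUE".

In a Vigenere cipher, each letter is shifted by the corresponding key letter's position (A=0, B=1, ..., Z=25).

Step 1: Repeat key to match plaintext length:
  Plaintext: SECURE
  Key:       SSUESS
Step 2: Encrypt each letter:
  S(18) + S(18) = (18+18) mod 26 = 10 = K
  E(4) + S(18) = (4+18) mod 26 = 22 = W
  C(2) + U(20) = (2+20) mod 26 = 22 = W
  U(20) + E(4) = (20+4) mod 26 = 24 = Y
  R(17) + S(18) = (17+18) mod 26 = 9 = J
  E(4) + S(18) = (4+18) mod 26 = 22 = W
Ciphertext: KWWYJW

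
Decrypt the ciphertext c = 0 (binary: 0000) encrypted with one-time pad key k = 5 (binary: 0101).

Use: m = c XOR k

Step 1: XOR ciphertext with key:
  Ciphertext: 0000
  Key:        0101
  XOR:        0101
Step 2: Plaintext = 0101 = 5 in decimal.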